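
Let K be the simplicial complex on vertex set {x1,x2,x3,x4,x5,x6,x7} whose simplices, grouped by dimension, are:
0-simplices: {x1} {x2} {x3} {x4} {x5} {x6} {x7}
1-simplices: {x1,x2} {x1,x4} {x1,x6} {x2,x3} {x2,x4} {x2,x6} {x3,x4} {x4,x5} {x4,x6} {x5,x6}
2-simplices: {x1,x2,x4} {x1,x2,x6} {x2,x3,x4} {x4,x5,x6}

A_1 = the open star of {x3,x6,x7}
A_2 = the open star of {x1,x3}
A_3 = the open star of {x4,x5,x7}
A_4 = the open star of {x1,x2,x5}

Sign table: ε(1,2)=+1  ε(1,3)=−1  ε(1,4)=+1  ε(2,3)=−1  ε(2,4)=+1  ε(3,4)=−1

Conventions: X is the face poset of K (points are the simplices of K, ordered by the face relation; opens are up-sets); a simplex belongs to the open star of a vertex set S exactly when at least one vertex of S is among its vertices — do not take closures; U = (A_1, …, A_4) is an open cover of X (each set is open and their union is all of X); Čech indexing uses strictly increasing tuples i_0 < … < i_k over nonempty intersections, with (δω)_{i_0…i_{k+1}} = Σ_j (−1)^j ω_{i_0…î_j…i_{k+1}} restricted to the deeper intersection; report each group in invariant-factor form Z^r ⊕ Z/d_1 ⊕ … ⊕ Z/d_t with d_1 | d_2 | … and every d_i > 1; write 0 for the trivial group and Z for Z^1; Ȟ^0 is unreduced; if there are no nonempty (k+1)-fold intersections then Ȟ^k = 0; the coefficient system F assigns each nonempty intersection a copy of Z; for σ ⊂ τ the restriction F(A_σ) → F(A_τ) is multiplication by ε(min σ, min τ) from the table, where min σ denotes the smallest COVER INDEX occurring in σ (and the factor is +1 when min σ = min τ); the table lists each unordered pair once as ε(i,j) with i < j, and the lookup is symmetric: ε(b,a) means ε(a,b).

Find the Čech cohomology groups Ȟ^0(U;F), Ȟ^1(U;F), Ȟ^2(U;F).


nerve of the cover:
  A1={{x3},{x6},{x7},{x1,x6},{x2,x3},{x2,x6},{x3,x4},{x4,x6},{x5,x6},{x1,x2,x6},{x2,x3,x4},{x4,x5,x6}} A2={{x1},{x3},{x1,x2},{x1,x4},{x1,x6},{x2,x3},{x3,x4},{x1,x2,x4},{x1,x2,x6},{x2,x3,x4}} A3={{x4},{x5},{x7},{x1,x4},{x2,x4},{x3,x4},{x4,x5},{x4,x6},{x5,x6},{x1,x2,x4},{x2,x3,x4},{x4,x5,x6}} A4={{x1},{x2},{x5},{x1,x2},{x1,x4},{x1,x6},{x2,x3},{x2,x4},{x2,x6},{x4,x5},{x5,x6},{x1,x2,x4},{x1,x2,x6},{x2,x3,x4},{x4,x5,x6}}
  A12={{x3},{x1,x6},{x2,x3},{x3,x4},{x1,x2,x6},{x2,x3,x4}} A13={{x7},{x3,x4},{x4,x6},{x5,x6},{x2,x3,x4},{x4,x5,x6}} A14={{x1,x6},{x2,x3},{x2,x6},{x5,x6},{x1,x2,x6},{x2,x3,x4},{x4,x5,x6}} A23={{x1,x4},{x3,x4},{x1,x2,x4},{x2,x3,x4}} A24={{x1},{x1,x2},{x1,x4},{x1,x6},{x2,x3},{x1,x2,x4},{x1,x2,x6},{x2,x3,x4}} A34={{x5},{x1,x4},{x2,x4},{x4,x5},{x5,x6},{x1,x2,x4},{x2,x3,x4},{x4,x5,x6}}
  A123={{x3,x4},{x2,x3,x4}} A124={{x1,x6},{x2,x3},{x1,x2,x6},{x2,x3,x4}} A134={{x5,x6},{x2,x3,x4},{x4,x5,x6}} A234={{x1,x4},{x1,x2,x4},{x2,x3,x4}}
  A1234={{x2,x3,x4}}
C dims 4,6,4,1; δ0: rk 3, SNF 1^3; δ1: rk 3, SNF 1^3; δ2: rk 1, SNF 1^1
Ȟ^0 = (4 − 3) − 0 = 1, so Ȟ^0 ≅ Z
Ȟ^1 = (6 − 3) − 3 = 0, so Ȟ^1 ≅ 0
Ȟ^2 = (4 − 1) − 3 = 0, so Ȟ^2 ≅ 0

Ȟ^0(U;F) ≅ Z,  Ȟ^1(U;F) ≅ 0,  Ȟ^2(U;F) ≅ 0


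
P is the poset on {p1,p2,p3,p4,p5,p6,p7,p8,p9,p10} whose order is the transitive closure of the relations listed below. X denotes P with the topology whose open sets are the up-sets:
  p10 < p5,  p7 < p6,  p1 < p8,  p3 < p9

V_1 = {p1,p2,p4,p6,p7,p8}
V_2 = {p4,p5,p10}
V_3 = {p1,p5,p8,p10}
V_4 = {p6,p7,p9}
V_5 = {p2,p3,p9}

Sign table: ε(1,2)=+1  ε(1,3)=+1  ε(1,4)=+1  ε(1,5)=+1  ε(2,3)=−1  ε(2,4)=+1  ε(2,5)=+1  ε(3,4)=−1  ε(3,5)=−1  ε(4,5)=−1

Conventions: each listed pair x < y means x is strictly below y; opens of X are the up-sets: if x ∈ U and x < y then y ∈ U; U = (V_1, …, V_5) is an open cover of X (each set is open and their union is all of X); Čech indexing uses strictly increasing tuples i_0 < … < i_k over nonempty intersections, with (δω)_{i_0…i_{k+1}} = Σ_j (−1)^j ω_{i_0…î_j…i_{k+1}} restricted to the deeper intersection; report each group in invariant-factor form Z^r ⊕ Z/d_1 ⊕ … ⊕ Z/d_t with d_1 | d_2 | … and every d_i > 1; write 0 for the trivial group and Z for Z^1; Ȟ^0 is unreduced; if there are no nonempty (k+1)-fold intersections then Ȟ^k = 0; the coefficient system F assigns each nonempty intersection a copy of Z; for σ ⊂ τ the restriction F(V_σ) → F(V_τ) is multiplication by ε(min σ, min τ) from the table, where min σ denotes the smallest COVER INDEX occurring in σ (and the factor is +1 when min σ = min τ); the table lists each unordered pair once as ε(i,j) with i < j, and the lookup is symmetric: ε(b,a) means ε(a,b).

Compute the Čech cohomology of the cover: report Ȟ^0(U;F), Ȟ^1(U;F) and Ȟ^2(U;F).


Ȟ^0 ≅ 0,  Ȟ^1 ≅ Z ⊕ Z/2,  Ȟ^2 ≅ 0

cover nerve:
  V12={p4} V13={p1,p8} V14={p6,p7} V15={p2} V23={p5,p10} V45={p9}
C dims 5,6; δ0: rk 5, SNF 1^4·2
Ȟ^0: (5−5)−0=0 ⇒ 0
Ȟ^1: (6−0)−5=1 plus torsion [2] ⇒ Z ⊕ Z/2
Ȟ^2: (0−0)−0=0 ⇒ 0


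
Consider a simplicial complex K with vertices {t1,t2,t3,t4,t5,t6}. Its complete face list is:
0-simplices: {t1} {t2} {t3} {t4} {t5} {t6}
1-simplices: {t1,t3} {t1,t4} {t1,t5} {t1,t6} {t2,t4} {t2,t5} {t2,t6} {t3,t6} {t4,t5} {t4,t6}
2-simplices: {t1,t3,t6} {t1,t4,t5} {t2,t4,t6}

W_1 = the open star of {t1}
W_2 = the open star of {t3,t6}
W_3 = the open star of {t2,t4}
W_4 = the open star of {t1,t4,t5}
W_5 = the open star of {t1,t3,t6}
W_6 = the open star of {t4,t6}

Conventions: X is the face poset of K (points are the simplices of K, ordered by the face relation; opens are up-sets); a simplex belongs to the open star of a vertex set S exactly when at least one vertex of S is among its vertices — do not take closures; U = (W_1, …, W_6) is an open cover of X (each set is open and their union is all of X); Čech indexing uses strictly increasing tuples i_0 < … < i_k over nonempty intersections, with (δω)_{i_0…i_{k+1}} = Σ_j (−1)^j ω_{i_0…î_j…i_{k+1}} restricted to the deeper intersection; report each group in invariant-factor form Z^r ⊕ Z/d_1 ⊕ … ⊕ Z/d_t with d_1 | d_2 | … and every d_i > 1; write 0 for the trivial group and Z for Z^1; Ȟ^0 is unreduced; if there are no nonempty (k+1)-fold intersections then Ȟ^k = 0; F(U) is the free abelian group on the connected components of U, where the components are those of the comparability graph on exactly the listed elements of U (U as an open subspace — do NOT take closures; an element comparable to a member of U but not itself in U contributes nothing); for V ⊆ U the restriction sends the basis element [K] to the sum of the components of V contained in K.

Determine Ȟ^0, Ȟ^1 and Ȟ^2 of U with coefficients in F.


intersection data:
  W1={{t1},{t1,t3},{t1,t4},{t1,t5},{t1,t6},{t1,t3,t6},{t1,t4,t5}} W2={{t3},{t6},{t1,t3},{t1,t6},{t2,t6},{t3,t6},{t4,t6},{t1,t3,t6},{t2,t4,t6}} W3={{t2},{t4},{t1,t4},{t2,t4},{t2,t5},{t2,t6},{t4,t5},{t4,t6},{t1,t4,t5},{t2,t4,t6}} W4={{t1},{t4},{t5},{t1,t3},{t1,t4},{t1,t5},{t1,t6},{t2,t4},{t2,t5},{t4,t5},{t4,t6},{t1,t3,t6},{t1,t4,t5},{t2,t4,t6}} W5={{t1},{t3},{t6},{t1,t3},{t1,t4},{t1,t5},{t1,t6},{t2,t6},{t3,t6},{t4,t6},{t1,t3,t6},{t1,t4,t5},{t2,t4,t6}} W6={{t4},{t6},{t1,t4},{t1,t6},{t2,t4},{t2,t6},{t3,t6},{t4,t5},{t4,t6},{t1,t3,t6},{t1,t4,t5},{t2,t4,t6}}
  W12={{t1,t3},{t1,t6},{t1,t3,t6}} W13={{t1,t4},{t1,t4,t5}} W14={{t1},{t1,t3},{t1,t4},{t1,t5},{t1,t6},{t1,t3,t6},{t1,t4,t5}} W15={{t1},{t1,t3},{t1,t4},{t1,t5},{t1,t6},{t1,t3,t6},{t1,t4,t5}} W16={{t1,t4},{t1,t6},{t1,t3,t6},{t1,t4,t5}} W23={{t2,t6},{t4,t6},{t2,t4,t6}} W24={{t1,t3},{t1,t6},{t4,t6},{t1,t3,t6},{t2,t4,t6}} W25={{t3},{t6},{t1,t3},{t1,t6},{t2,t6},{t3,t6},{t4,t6},{t1,t3,t6},{t2,t4,t6}} W26={{t6},{t1,t6},{t2,t6},{t3,t6},{t4,t6},{t1,t3,t6},{t2,t4,t6}} W34={{t4},{t1,t4},{t2,t4},{t2,t5},{t4,t5},{t4,t6},{t1,t4,t5},{t2,t4,t6}} W35={{t1,t4},{t2,t6},{t4,t6},{t1,t4,t5},{t2,t4,t6}} W36={{t4},{t1,t4},{t2,t4},{t2,t6},{t4,t5},{t4,t6},{t1,t4,t5},{t2,t4,t6}} W45={{t1},{t1,t3},{t1,t4},{t1,t5},{t1,t6},{t4,t6},{t1,t3,t6},{t1,t4,t5},{t2,t4,t6}} W46={{t4},{t1,t4},{t1,t6},{t2,t4},{t4,t5},{t4,t6},{t1,t3,t6},{t1,t4,t5},{t2,t4,t6}} W56={{t6},{t1,t4},{t1,t6},{t2,t6},{t3,t6},{t4,t6},{t1,t3,t6},{t1,t4,t5},{t2,t4,t6}}
  W124={{t1,t3},{t1,t6},{t1,t3,t6}} W125={{t1,t3},{t1,t6},{t1,t3,t6}} W126={{t1,t6},{t1,t3,t6}} W134={{t1,t4},{t1,t4,t5}} W135={{t1,t4},{t1,t4,t5}} W136={{t1,t4},{t1,t4,t5}} W145={{t1},{t1,t3},{t1,t4},{t1,t5},{t1,t6},{t1,t3,t6},{t1,t4,t5}} W146={{t1,t4},{t1,t6},{t1,t3,t6},{t1,t4,t5}} W156={{t1,t4},{t1,t6},{t1,t3,t6},{t1,t4,t5}} W234={{t4,t6},{t2,t4,t6}} W235={{t2,t6},{t4,t6},{t2,t4,t6}} W236={{t2,t6},{t4,t6},{t2,t4,t6}} W245={{t1,t3},{t1,t6},{t4,t6},{t1,t3,t6},{t2,t4,t6}} W246={{t1,t6},{t4,t6},{t1,t3,t6},{t2,t4,t6}} W256={{t6},{t1,t6},{t2,t6},{t3,t6},{t4,t6},{t1,t3,t6},{t2,t4,t6}} W345={{t1,t4},{t4,t6},{t1,t4,t5},{t2,t4,t6}} W346={{t4},{t1,t4},{t2,t4},{t4,t5},{t4,t6},{t1,t4,t5},{t2,t4,t6}} W356={{t1,t4},{t2,t6},{t4,t6},{t1,t4,t5},{t2,t4,t6}} W456={{t1,t4},{t1,t6},{t4,t6},{t1,t3,t6},{t1,t4,t5},{t2,t4,t6}}
  W1245={{t1,t3},{t1,t6},{t1,t3,t6}} W1246={{t1,t6},{t1,t3,t6}} W1256={{t1,t6},{t1,t3,t6}} W1345={{t1,t4},{t1,t4,t5}} W1346={{t1,t4},{t1,t4,t5}} W1356={{t1,t4},{t1,t4,t5}} W1456={{t1,t4},{t1,t6},{t1,t3,t6},{t1,t4,t5}} W2345={{t4,t6},{t2,t4,t6}} W2346={{t4,t6},{t2,t4,t6}} W2356={{t2,t6},{t4,t6},{t2,t4,t6}} W2456={{t1,t6},{t4,t6},{t1,t3,t6},{t2,t4,t6}} W3456={{t1,t4},{t4,t6},{t1,t4,t5},{t2,t4,t6}}
  W12456={{t1,t6},{t1,t3,t6}} W13456={{t1,t4},{t1,t4,t5}} W23456={{t4,t6},{t2,t4,t6}}
components per intersection:
  W1: {{t1},{t1,t3},{t1,t4},{t1,t5},{t1,t6},{t1,t3,t6},{t1,t4,t5}}
  W2: {{t3},{t6},{t1,t3},{t1,t6},{t2,t6},{t3,t6},{t4,t6},{t1,t3,t6},{t2,t4,t6}}
  W3: {{t2},{t4},{t1,t4},{t2,t4},{t2,t5},{t2,t6},{t4,t5},{t4,t6},{t1,t4,t5},{t2,t4,t6}}
  W4: {{t1},{t4},{t5},{t1,t3},{t1,t4},{t1,t5},{t1,t6},{t2,t4},{t2,t5},{t4,t5},{t4,t6},{t1,t3,t6},{t1,t4,t5},{t2,t4,t6}}
  W5: {{t1},{t3},{t6},{t1,t3},{t1,t4},{t1,t5},{t1,t6},{t2,t6},{t3,t6},{t4,t6},{t1,t3,t6},{t1,t4,t5},{t2,t4,t6}}
  W6: {{t4},{t6},{t1,t4},{t1,t6},{t2,t4},{t2,t6},{t3,t6},{t4,t5},{t4,t6},{t1,t3,t6},{t1,t4,t5},{t2,t4,t6}}
  W12: {{t1,t3},{t1,t6},{t1,t3,t6}}
  W13: {{t1,t4},{t1,t4,t5}}
  W14: {{t1},{t1,t3},{t1,t4},{t1,t5},{t1,t6},{t1,t3,t6},{t1,t4,t5}}
  W15: {{t1},{t1,t3},{t1,t4},{t1,t5},{t1,t6},{t1,t3,t6},{t1,t4,t5}}
  W16: {{t1,t4},{t1,t4,t5}} {{t1,t6},{t1,t3,t6}}
  W23: {{t2,t6},{t4,t6},{t2,t4,t6}}
  W24: {{t1,t3},{t1,t6},{t1,t3,t6}} {{t4,t6},{t2,t4,t6}}
  W25: {{t3},{t6},{t1,t3},{t1,t6},{t2,t6},{t3,t6},{t4,t6},{t1,t3,t6},{t2,t4,t6}}
  W26: {{t6},{t1,t6},{t2,t6},{t3,t6},{t4,t6},{t1,t3,t6},{t2,t4,t6}}
  W34: {{t4},{t1,t4},{t2,t4},{t4,t5},{t4,t6},{t1,t4,t5},{t2,t4,t6}} {{t2,t5}}
  W35: {{t1,t4},{t1,t4,t5}} {{t2,t6},{t4,t6},{t2,t4,t6}}
  W36: {{t4},{t1,t4},{t2,t4},{t2,t6},{t4,t5},{t4,t6},{t1,t4,t5},{t2,t4,t6}}
  W45: {{t1},{t1,t3},{t1,t4},{t1,t5},{t1,t6},{t1,t3,t6},{t1,t4,t5}} {{t4,t6},{t2,t4,t6}}
  W46: {{t4},{t1,t4},{t2,t4},{t4,t5},{t4,t6},{t1,t4,t5},{t2,t4,t6}} {{t1,t6},{t1,t3,t6}}
  W56: {{t6},{t1,t6},{t2,t6},{t3,t6},{t4,t6},{t1,t3,t6},{t2,t4,t6}} {{t1,t4},{t1,t4,t5}}
  W124: {{t1,t3},{t1,t6},{t1,t3,t6}}
  W125: {{t1,t3},{t1,t6},{t1,t3,t6}}
  W126: {{t1,t6},{t1,t3,t6}}
  W134: {{t1,t4},{t1,t4,t5}}
  W135: {{t1,t4},{t1,t4,t5}}
  W136: {{t1,t4},{t1,t4,t5}}
  W145: {{t1},{t1,t3},{t1,t4},{t1,t5},{t1,t6},{t1,t3,t6},{t1,t4,t5}}
  W146: {{t1,t4},{t1,t4,t5}} {{t1,t6},{t1,t3,t6}}
  W156: {{t1,t4},{t1,t4,t5}} {{t1,t6},{t1,t3,t6}}
  W234: {{t4,t6},{t2,t4,t6}}
  W235: {{t2,t6},{t4,t6},{t2,t4,t6}}
  W236: {{t2,t6},{t4,t6},{t2,t4,t6}}
  W245: {{t1,t3},{t1,t6},{t1,t3,t6}} {{t4,t6},{t2,t4,t6}}
  W246: {{t1,t6},{t1,t3,t6}} {{t4,t6},{t2,t4,t6}}
  W256: {{t6},{t1,t6},{t2,t6},{t3,t6},{t4,t6},{t1,t3,t6},{t2,t4,t6}}
  W345: {{t1,t4},{t1,t4,t5}} {{t4,t6},{t2,t4,t6}}
  W346: {{t4},{t1,t4},{t2,t4},{t4,t5},{t4,t6},{t1,t4,t5},{t2,t4,t6}}
  W356: {{t1,t4},{t1,t4,t5}} {{t2,t6},{t4,t6},{t2,t4,t6}}
  W456: {{t1,t4},{t1,t4,t5}} {{t1,t6},{t1,t3,t6}} {{t4,t6},{t2,t4,t6}}
  W1245: {{t1,t3},{t1,t6},{t1,t3,t6}}
  W1246: {{t1,t6},{t1,t3,t6}}
  W1256: {{t1,t6},{t1,t3,t6}}
  W1345: {{t1,t4},{t1,t4,t5}}
  W1346: {{t1,t4},{t1,t4,t5}}
  W1356: {{t1,t4},{t1,t4,t5}}
  W1456: {{t1,t4},{t1,t4,t5}} {{t1,t6},{t1,t3,t6}}
  W2345: {{t4,t6},{t2,t4,t6}}
  W2346: {{t4,t6},{t2,t4,t6}}
  W2356: {{t2,t6},{t4,t6},{t2,t4,t6}}
  W2456: {{t1,t6},{t1,t3,t6}} {{t4,t6},{t2,t4,t6}}
  W3456: {{t1,t4},{t1,t4,t5}} {{t4,t6},{t2,t4,t6}}
  W12456: {{t1,t6},{t1,t3,t6}}
  W13456: {{t1,t4},{t1,t4,t5}}
  W23456: {{t4,t6},{t2,t4,t6}}
C dims 6,22,27,15; δ0: rk 5, SNF 1^5; δ1: rk 15, SNF 1^15; δ2: rk 12, SNF 1^12
Ȟ^0 = (6 − 5) − 0 = 1, so Ȟ^0 ≅ Z
Ȟ^1 = (22 − 15) − 5 = 2, so Ȟ^1 ≅ Z^2
Ȟ^2 = (27 − 12) − 15 = 0, so Ȟ^2 ≅ 0

Ȟ^0(U;F) ≅ Z, Ȟ^1(U;F) ≅ Z^2 and Ȟ^2(U;F) ≅ 0


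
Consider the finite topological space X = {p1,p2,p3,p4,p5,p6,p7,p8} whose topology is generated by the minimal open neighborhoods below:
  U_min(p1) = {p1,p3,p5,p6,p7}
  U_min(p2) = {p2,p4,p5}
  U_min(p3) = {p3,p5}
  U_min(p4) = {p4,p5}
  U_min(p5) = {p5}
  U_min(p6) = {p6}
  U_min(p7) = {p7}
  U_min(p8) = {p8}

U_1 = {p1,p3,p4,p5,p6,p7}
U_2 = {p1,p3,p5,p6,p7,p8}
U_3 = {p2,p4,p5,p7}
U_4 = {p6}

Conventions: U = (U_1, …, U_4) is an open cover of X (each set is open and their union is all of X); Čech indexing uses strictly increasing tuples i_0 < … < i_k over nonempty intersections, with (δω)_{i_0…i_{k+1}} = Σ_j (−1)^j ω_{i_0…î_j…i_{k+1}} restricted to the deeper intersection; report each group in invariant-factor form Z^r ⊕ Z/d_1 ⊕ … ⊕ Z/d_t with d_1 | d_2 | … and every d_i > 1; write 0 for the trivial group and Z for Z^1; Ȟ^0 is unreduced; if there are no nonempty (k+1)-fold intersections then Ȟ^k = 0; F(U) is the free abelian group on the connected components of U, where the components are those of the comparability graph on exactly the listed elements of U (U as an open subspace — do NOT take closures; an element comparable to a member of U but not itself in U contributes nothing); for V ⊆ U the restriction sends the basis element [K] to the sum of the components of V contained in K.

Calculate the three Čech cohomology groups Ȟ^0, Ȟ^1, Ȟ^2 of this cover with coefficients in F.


nerve simplices:
  U12={p1,p3,p5,p6,p7} U13={p4,p5,p7} U14={p6} U23={p5,p7} U24={p6}
  U123={p5,p7} U124={p6}
components per intersection:
  U1: {p1,p3,p4,p5,p6,p7}
  U2: {p1,p3,p5,p6,p7} {p8}
  U3: {p2,p4,p5} {p7}
  U4: {p6}
  U12: {p1,p3,p5,p6,p7}
  U13: {p4,p5} {p7}
  U14: {p6}
  U23: {p5} {p7}
  U24: {p6}
  U123: {p5} {p7}
  U124: {p6}
C dims 6,7,3; δ0: rk 4, SNF 1^4; δ1: rk 3, SNF 1^3
degree 0: 6−4−0 = 2 → Ȟ^0 ≅ Z^2
degree 1: 7−3−4 = 0 → Ȟ^1 ≅ 0
degree 2: 3−0−3 = 0 → Ȟ^2 ≅ 0

Ȟ^0 ≅ Z^2; Ȟ^1 ≅ 0; Ȟ^2 ≅ 0


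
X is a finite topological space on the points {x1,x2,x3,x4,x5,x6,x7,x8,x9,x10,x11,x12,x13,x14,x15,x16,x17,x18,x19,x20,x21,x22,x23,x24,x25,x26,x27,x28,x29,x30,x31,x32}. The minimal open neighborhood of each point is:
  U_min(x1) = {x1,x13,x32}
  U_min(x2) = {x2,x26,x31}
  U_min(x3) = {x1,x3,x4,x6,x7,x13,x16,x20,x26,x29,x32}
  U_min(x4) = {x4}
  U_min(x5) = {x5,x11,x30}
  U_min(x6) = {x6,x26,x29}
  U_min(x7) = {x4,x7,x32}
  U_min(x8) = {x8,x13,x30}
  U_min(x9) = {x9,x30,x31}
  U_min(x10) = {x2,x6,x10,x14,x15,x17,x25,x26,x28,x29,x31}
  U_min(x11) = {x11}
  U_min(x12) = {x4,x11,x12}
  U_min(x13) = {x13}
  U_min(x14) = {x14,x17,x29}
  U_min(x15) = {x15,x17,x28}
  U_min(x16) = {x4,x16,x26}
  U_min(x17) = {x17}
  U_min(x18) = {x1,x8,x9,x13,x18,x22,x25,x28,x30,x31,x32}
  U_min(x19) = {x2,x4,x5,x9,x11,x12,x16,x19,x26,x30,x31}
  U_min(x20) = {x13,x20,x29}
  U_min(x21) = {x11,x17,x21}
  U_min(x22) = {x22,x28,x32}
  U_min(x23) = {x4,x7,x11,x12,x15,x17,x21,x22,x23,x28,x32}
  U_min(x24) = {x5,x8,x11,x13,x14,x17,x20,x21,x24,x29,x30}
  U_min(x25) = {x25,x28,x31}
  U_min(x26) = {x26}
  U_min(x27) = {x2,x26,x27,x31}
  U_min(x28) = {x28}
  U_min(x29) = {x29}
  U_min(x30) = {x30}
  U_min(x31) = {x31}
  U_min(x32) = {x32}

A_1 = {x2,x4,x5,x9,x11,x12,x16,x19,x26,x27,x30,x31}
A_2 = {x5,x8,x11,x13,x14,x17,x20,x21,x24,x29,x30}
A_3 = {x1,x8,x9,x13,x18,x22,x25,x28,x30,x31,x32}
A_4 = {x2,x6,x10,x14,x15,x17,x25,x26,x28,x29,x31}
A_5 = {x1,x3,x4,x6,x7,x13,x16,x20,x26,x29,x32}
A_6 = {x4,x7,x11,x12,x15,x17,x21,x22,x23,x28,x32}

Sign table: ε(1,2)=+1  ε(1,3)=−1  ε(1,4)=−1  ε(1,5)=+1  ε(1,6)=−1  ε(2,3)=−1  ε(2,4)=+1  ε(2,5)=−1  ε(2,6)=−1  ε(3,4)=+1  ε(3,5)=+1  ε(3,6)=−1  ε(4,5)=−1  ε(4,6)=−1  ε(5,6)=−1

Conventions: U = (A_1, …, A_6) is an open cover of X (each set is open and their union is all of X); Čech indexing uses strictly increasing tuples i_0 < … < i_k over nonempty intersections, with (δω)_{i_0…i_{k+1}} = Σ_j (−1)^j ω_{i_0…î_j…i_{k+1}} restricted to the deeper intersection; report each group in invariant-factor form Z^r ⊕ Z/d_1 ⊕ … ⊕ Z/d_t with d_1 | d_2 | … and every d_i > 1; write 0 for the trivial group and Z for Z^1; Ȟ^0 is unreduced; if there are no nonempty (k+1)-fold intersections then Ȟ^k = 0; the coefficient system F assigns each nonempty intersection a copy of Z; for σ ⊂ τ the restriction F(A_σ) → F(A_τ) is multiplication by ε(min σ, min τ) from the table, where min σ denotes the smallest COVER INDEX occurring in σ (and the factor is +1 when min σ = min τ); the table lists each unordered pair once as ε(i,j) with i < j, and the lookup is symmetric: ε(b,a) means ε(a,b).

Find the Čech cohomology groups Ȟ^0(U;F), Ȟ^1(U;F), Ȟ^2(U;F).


Ȟ^0 ≅ 0, Ȟ^1 ≅ Z/2 and Ȟ^2 ≅ Z

nonempty intersections:
  A12={x5,x11,x30} A13={x9,x30,x31} A14={x2,x26,x31} A15={x4,x16,x26} A16={x4,x11,x12} A23={x8,x13,x30} A24={x14,x17,x29} A25={x13,x20,x29} A26={x11,x17,x21} A34={x25,x28,x31} A35={x1,x13,x32} A36={x22,x28,x32} A45={x6,x26,x29} A46={x15,x17,x28} A56={x4,x7,x32}
  A123={x30} A126={x11} A134={x31} A145={x26} A156={x4} A235={x13} A245={x29} A246={x17} A346={x28} A356={x32}
C dims 6,15,10; δ0: rk 6, SNF 1^5·2; δ1: rk 9, SNF 1^9
Ȟ^0: (6−6)−0=0 ⇒ 0
Ȟ^1: (15−9)−6=0 plus torsion [2] ⇒ Z/2
Ȟ^2: (10−0)−9=1 ⇒ Z


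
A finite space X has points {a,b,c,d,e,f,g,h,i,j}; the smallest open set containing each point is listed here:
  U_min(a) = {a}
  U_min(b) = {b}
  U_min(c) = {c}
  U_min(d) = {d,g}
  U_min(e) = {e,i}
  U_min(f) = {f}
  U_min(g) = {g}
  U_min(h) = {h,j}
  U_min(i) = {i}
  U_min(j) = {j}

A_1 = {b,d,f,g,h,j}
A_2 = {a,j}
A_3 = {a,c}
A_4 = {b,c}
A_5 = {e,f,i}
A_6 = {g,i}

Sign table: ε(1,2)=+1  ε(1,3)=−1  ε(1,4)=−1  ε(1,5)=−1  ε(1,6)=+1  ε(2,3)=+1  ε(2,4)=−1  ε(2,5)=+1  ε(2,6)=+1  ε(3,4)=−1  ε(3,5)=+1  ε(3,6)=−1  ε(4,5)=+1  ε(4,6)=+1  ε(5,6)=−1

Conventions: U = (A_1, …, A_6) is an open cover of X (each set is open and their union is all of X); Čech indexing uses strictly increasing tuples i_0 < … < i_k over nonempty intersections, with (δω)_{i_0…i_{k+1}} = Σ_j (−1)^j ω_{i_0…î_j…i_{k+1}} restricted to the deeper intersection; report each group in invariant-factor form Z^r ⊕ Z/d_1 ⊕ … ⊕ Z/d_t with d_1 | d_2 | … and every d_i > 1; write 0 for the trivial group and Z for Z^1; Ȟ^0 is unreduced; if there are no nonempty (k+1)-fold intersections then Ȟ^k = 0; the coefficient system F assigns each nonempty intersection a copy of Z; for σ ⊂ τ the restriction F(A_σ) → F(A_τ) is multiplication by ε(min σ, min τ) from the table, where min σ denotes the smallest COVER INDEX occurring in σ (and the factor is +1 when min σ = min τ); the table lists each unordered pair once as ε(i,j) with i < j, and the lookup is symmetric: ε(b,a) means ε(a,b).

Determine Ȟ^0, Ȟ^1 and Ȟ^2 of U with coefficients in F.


nonempty intersections:
  A12={j} A14={b} A15={f} A16={g} A23={a} A34={c} A56={i}
C dims 6,7; δ0: rk 5, SNF 1^5
Ȟ^0: (6−5)−0=1 ⇒ Z
Ȟ^1: (7−0)−5=2 ⇒ Z^2
Ȟ^2: (0−0)−0=0 ⇒ 0

Ȟ^0 ≅ Z,  Ȟ^1 ≅ Z^2,  Ȟ^2 ≅ 0


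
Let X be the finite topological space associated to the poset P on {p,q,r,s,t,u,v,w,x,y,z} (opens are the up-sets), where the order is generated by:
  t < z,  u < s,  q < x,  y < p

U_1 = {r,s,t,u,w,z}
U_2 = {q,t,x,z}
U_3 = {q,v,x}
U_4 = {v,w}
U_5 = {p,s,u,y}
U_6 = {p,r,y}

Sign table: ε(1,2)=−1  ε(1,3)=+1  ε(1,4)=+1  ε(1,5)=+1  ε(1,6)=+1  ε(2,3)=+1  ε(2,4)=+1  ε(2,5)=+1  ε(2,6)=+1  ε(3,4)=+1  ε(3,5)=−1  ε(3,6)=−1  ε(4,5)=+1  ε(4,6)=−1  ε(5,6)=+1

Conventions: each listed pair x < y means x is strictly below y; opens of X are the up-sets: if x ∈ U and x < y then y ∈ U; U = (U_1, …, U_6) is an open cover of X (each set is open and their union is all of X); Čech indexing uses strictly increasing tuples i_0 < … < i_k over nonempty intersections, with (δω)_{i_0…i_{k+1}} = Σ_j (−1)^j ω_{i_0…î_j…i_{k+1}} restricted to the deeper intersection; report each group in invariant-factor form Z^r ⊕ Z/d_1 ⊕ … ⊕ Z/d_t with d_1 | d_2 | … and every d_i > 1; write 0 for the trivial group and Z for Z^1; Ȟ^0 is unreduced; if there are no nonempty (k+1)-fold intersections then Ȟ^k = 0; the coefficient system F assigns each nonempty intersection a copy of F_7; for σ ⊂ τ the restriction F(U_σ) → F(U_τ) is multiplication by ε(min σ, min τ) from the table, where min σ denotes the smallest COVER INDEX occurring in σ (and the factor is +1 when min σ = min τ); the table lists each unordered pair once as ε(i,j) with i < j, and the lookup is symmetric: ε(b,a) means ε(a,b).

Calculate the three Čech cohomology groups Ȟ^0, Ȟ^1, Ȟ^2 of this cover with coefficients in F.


Ȟ^0 ≅ 0, Ȟ^1 ≅ Z/7, Ȟ^2 ≅ 0

intersection data:
  U12={t,z} U14={w} U15={s,u} U16={r} U23={q,x} U34={v} U56={p,y}
C dims 6,7; δ0: rk_F7 6
Ȟ^0 = (6 − 6) − 0 = 0, so Ȟ^0 ≅ 0
Ȟ^1 = (7 − 0) − 6 = 1, so Ȟ^1 ≅ Z/7
Ȟ^2 = (0 − 0) − 0 = 0, so Ȟ^2 ≅ 0


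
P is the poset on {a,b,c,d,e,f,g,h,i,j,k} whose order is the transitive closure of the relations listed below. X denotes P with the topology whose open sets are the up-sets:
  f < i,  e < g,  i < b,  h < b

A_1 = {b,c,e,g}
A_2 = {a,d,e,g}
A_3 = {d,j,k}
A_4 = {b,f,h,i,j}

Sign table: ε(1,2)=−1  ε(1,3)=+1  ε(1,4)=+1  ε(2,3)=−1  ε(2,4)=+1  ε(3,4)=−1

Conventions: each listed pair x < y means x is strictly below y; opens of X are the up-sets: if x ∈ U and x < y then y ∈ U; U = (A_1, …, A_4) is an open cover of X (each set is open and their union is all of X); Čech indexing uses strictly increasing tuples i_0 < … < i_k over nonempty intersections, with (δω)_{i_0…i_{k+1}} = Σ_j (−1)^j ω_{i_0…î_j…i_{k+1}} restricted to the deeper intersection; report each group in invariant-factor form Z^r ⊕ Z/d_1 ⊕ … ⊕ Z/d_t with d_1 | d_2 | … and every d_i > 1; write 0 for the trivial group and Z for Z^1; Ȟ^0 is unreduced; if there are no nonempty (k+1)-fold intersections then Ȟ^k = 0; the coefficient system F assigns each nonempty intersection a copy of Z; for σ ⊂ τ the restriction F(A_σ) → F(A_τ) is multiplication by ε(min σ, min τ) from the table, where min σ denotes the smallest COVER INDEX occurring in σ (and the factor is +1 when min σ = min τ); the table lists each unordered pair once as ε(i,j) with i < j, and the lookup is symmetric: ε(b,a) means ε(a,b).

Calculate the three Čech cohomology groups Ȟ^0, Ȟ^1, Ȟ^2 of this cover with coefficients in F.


nonempty overlaps:
  A12={e,g} A14={b} A23={d} A34={j}
C dims 4,4; δ0: rk 4, SNF 1^3·2
degree 0: 4−4−0 = 0 → Ȟ^0 ≅ 0
degree 1: 4−0−4 = 0 plus torsion [2] → Ȟ^1 ≅ Z/2
degree 2: 0−0−0 = 0 → Ȟ^2 ≅ 0

Ȟ^0 = 0, Ȟ^1 = Z/2, Ȟ^2 = 0


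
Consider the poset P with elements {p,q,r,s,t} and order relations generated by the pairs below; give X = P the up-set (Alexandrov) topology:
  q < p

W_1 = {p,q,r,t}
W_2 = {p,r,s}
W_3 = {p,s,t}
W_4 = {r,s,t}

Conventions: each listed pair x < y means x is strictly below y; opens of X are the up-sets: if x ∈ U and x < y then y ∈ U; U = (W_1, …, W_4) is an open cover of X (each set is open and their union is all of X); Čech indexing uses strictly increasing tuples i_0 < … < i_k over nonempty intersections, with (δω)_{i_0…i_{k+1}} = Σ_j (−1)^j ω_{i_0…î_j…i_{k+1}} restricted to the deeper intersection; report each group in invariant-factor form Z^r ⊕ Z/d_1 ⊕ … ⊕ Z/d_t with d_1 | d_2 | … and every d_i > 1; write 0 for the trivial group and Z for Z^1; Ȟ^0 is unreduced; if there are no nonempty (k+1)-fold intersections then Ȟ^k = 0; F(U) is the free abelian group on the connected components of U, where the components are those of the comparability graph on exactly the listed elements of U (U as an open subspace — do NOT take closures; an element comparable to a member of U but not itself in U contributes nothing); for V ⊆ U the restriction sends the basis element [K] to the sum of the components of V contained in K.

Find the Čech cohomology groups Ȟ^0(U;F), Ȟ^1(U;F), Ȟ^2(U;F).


nerve of the cover:
  W12={p,r} W13={p,t} W14={r,t} W23={p,s} W24={r,s} W34={s,t}
  W123={p} W124={r} W134={t} W234={s}
components per intersection:
  W1: {p,q} {r} {t}
  W2: {p} {r} {s}
  W3: {p} {s} {t}
  W4: {r} {s} {t}
  W12: {p} {r}
  W13: {p} {t}
  W14: {r} {t}
  W23: {p} {s}
  W24: {r} {s}
  W34: {s} {t}
  W123: {p}
  W124: {r}
  W134: {t}
  W234: {s}
C dims 12,12,4; δ0: rk 8, SNF 1^8; δ1: rk 4, SNF 1^4
Ȟ^0 = (12 − 8) − 0 = 4, so Ȟ^0 ≅ Z^4
Ȟ^1 = (12 − 4) − 8 = 0, so Ȟ^1 ≅ 0
Ȟ^2 = (4 − 0) − 4 = 0, so Ȟ^2 ≅ 0

Ȟ^0(U;F) ≅ Z^4, Ȟ^1(U;F) ≅ 0, Ȟ^2(U;F) ≅ 0


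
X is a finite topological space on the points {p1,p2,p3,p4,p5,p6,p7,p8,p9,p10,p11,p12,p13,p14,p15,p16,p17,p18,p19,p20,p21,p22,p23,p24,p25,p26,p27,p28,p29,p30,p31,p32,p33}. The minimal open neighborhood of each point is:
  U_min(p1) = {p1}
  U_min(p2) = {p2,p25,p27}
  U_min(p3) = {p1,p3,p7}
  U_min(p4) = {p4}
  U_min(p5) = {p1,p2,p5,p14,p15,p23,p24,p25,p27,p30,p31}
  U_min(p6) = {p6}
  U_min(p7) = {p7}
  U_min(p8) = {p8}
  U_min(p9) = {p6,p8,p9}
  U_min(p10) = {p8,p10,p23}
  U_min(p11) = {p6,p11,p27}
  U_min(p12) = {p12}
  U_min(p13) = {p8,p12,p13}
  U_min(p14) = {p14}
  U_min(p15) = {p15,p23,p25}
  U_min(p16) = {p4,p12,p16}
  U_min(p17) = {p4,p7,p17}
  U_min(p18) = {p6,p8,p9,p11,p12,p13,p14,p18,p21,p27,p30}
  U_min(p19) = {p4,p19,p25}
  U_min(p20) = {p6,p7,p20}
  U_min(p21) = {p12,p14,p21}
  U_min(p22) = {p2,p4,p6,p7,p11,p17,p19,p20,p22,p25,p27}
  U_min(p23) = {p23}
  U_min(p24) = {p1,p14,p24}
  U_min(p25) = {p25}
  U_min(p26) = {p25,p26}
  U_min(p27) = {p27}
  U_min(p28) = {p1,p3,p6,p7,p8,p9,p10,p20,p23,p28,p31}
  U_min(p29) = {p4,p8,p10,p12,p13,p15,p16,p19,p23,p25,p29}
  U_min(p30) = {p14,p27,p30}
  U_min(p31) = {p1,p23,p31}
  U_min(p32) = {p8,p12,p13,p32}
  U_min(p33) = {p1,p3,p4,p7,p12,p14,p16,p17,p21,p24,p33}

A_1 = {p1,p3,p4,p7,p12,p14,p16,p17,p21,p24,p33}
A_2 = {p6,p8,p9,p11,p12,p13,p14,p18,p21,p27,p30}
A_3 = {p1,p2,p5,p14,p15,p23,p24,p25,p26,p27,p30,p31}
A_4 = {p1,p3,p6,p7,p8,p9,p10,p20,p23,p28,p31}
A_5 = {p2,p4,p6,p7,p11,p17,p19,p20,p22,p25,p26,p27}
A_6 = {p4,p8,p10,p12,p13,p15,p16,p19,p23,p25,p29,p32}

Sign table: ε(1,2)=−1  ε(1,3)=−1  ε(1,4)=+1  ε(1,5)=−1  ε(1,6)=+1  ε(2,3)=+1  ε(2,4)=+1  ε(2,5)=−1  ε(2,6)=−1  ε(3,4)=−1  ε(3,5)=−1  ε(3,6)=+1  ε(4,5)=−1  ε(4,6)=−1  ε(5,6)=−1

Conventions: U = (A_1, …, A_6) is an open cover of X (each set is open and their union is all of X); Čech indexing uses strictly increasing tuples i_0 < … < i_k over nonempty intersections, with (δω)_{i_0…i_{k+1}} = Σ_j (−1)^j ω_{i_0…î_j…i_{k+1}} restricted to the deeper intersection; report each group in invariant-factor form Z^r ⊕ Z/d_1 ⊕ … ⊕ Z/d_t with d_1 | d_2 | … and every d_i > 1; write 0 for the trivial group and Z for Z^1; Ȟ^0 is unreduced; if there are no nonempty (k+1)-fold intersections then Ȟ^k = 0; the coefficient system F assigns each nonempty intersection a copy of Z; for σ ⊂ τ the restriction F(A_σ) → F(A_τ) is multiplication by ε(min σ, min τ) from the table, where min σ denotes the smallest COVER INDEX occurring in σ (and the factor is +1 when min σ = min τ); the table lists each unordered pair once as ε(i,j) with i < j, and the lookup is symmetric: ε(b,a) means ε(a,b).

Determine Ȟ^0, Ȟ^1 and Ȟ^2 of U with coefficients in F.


Ȟ^0(U;F) ≅ 0; Ȟ^1(U;F) ≅ Z/2; Ȟ^2(U;F) ≅ Z

nerve simplices:
  A12={p12,p14,p21} A13={p1,p14,p24} A14={p1,p3,p7} A15={p4,p7,p17} A16={p4,p12,p16} A23={p14,p27,p30} A24={p6,p8,p9} A25={p6,p11,p27} A26={p8,p12,p13} A34={p1,p23,p31} A35={p2,p25,p26,p27} A36={p15,p23,p25} A45={p6,p7,p20} A46={p8,p10,p23} A56={p4,p19,p25}
  A123={p14} A126={p12} A134={p1} A145={p7} A156={p4} A235={p27} A245={p6} A246={p8} A346={p23} A356={p25}
C dims 6,15,10; δ0: rk 6, SNF 1^5·2; δ1: rk 9, SNF 1^9
degree 0: 6−6−0 = 0 → Ȟ^0 ≅ 0
degree 1: 15−9−6 = 0 plus torsion [2] → Ȟ^1 ≅ Z/2
degree 2: 10−0−9 = 1 → Ȟ^2 ≅ Z


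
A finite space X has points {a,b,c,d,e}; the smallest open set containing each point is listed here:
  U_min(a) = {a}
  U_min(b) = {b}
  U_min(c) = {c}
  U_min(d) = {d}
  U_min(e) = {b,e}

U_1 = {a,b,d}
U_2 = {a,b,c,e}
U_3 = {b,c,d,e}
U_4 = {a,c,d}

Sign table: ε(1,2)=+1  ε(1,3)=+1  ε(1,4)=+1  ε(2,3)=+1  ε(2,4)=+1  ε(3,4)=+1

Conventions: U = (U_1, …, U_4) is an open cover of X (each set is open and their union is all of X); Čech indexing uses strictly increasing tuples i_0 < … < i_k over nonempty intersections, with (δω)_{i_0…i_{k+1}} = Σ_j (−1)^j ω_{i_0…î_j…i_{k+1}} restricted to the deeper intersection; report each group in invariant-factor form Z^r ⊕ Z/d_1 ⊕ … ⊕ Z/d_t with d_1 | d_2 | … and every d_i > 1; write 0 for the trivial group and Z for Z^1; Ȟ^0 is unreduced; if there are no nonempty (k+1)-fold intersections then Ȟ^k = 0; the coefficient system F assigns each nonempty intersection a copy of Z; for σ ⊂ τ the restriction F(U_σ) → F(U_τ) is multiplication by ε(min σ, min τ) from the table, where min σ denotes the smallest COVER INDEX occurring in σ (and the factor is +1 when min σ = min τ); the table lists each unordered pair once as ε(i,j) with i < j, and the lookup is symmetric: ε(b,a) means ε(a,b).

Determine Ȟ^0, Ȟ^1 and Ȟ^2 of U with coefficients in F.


nerve simplices:
  U12={a,b} U13={b,d} U14={a,d} U23={b,c,e} U24={a,c} U34={c,d}
  U123={b} U124={a} U134={d} U234={c}
C dims 4,6,4; δ0: rk 3, SNF 1^3; δ1: rk 3, SNF 1^3
degree 0: 4−3−0 = 1 → Ȟ^0 ≅ Z
degree 1: 6−3−3 = 0 → Ȟ^1 ≅ 0
degree 2: 4−0−3 = 1 → Ȟ^2 ≅ Z

Ȟ^0(U;F) ≅ Z,  Ȟ^1(U;F) ≅ 0,  Ȟ^2(U;F) ≅ Z


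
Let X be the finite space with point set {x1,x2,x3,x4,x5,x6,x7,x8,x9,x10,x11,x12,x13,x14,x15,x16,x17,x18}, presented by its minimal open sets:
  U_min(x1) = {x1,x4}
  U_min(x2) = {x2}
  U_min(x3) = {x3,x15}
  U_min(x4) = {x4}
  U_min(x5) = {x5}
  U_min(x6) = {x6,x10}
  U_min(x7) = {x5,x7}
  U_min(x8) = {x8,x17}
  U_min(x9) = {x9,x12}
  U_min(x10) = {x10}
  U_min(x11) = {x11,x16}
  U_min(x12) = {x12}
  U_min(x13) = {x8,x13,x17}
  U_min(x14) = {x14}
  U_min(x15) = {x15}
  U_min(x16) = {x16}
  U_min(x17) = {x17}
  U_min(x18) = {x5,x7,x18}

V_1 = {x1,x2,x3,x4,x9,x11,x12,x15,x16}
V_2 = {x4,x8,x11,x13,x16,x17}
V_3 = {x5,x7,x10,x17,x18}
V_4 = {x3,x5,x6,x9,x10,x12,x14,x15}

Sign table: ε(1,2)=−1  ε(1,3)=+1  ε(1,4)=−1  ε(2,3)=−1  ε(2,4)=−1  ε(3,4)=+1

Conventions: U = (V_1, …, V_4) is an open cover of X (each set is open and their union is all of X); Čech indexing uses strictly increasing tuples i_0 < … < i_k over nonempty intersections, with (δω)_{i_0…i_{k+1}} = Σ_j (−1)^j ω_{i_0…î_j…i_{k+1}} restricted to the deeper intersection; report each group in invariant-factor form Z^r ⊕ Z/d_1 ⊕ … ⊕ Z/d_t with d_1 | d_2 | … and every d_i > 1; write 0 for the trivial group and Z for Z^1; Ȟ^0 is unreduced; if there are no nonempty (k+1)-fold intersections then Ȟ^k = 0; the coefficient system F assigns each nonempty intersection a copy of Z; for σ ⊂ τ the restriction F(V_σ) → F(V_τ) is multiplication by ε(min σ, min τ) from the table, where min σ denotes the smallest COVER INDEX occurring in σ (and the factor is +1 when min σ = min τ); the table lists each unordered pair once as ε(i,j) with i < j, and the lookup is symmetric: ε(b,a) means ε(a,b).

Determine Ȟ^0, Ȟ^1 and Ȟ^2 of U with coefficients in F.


intersection data:
  V12={x4,x11,x16} V14={x3,x9,x12,x15} V23={x17} V34={x5,x10}
C dims 4,4; δ0: rk 4, SNF 1^3·2
Ȟ^0 = (4 − 4) − 0 = 0, so Ȟ^0 ≅ 0
Ȟ^1 = (4 − 0) − 4 = 0 plus torsion [2], so Ȟ^1 ≅ Z/2
Ȟ^2 = (0 − 0) − 0 = 0, so Ȟ^2 ≅ 0

Ȟ^0(U;F) ≅ 0,  Ȟ^1(U;F) ≅ Z/2,  Ȟ^2(U;F) ≅ 0


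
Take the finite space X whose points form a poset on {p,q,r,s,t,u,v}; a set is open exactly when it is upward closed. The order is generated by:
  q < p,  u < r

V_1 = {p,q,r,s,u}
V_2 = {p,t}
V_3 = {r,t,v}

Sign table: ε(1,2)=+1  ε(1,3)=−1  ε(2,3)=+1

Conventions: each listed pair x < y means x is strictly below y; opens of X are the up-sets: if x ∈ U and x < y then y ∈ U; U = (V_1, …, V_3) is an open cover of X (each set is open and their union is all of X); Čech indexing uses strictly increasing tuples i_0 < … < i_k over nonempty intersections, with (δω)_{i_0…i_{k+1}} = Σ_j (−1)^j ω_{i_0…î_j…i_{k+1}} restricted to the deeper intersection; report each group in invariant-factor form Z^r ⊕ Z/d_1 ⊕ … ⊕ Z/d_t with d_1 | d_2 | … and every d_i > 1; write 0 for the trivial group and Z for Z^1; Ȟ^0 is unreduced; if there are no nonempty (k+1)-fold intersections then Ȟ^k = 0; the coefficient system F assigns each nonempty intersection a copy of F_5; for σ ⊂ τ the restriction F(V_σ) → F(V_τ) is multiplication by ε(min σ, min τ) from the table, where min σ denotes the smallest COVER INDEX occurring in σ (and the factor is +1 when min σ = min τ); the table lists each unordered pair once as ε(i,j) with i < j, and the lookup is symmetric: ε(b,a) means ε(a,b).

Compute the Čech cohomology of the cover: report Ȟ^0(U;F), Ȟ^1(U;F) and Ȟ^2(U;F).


Ȟ^0 ≅ 0; Ȟ^1 ≅ 0; Ȟ^2 ≅ 0

nerve of the cover:
  V12={p} V13={r} V23={t}
C dims 3,3; δ0: rk_F5 3
Ȟ^0 = (3 − 3) − 0 = 0, so Ȟ^0 ≅ 0
Ȟ^1 = (3 − 0) − 3 = 0, so Ȟ^1 ≅ 0
Ȟ^2 = (0 − 0) − 0 = 0, so Ȟ^2 ≅ 0


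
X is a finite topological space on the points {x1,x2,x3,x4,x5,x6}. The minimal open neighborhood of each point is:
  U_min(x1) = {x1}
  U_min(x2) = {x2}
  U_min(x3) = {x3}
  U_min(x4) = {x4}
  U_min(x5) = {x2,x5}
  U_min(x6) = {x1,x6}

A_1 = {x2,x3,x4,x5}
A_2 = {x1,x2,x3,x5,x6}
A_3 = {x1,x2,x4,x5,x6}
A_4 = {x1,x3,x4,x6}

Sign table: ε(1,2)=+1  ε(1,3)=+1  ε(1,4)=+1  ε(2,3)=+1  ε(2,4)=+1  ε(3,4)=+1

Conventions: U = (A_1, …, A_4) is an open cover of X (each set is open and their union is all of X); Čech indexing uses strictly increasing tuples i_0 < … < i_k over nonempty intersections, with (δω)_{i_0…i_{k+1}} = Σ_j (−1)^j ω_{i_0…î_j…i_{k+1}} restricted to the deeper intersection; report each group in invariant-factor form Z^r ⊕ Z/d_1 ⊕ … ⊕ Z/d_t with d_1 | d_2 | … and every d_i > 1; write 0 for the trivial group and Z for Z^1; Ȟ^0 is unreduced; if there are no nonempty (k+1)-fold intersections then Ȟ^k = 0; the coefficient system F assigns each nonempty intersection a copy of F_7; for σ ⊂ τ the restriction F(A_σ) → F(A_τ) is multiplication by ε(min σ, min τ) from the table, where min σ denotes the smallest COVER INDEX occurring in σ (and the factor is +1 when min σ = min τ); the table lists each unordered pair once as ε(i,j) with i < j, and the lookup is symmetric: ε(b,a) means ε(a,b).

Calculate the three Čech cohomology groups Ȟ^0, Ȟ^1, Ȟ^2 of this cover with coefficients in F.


nerve of the cover:
  A12={x2,x3,x5} A13={x2,x4,x5} A14={x3,x4} A23={x1,x2,x5,x6} A24={x1,x3,x6} A34={x1,x4,x6}
  A123={x2,x5} A124={x3} A134={x4} A234={x1,x6}
C dims 4,6,4; δ0: rk_F7 3; δ1: rk_F7 3
Ȟ^0 = (4 − 3) − 0 = 1, so Ȟ^0 ≅ Z/7
Ȟ^1 = (6 − 3) − 3 = 0, so Ȟ^1 ≅ 0
Ȟ^2 = (4 − 0) − 3 = 1, so Ȟ^2 ≅ Z/7

Ȟ^0 ≅ Z/7; Ȟ^1 ≅ 0; Ȟ^2 ≅ Z/7


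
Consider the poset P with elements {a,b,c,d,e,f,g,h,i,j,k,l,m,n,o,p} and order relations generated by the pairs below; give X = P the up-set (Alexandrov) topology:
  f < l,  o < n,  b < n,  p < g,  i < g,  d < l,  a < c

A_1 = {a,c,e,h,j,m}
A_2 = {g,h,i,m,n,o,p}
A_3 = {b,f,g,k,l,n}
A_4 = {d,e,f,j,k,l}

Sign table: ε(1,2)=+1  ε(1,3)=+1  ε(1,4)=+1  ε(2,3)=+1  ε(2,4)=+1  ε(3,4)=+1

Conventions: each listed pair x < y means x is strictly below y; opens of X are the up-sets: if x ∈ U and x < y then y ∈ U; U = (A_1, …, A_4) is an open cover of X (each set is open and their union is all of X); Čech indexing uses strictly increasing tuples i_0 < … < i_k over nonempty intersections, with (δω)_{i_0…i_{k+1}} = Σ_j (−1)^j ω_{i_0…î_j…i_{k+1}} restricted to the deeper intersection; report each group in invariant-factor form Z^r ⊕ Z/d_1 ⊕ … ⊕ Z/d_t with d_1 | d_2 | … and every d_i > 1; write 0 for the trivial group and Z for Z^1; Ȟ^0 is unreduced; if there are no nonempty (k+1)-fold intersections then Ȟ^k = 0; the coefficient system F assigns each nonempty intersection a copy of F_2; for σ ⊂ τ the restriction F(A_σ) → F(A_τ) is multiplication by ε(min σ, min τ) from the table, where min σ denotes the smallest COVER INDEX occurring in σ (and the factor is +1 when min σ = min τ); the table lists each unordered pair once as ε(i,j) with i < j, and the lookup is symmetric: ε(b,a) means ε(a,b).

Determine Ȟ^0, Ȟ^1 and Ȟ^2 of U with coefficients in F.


Ȟ^0(U;F) ≅ Z/2, Ȟ^1(U;F) ≅ Z/2 and Ȟ^2(U;F) ≅ 0

nonempty overlaps:
  A12={h,m} A14={e,j} A23={g,n} A34={f,k,l}
C dims 4,4; δ0: rk_F2 3
degree 0: 4−3−0 = 1 → Ȟ^0 ≅ Z/2
degree 1: 4−0−3 = 1 → Ȟ^1 ≅ Z/2
degree 2: 0−0−0 = 0 → Ȟ^2 ≅ 0


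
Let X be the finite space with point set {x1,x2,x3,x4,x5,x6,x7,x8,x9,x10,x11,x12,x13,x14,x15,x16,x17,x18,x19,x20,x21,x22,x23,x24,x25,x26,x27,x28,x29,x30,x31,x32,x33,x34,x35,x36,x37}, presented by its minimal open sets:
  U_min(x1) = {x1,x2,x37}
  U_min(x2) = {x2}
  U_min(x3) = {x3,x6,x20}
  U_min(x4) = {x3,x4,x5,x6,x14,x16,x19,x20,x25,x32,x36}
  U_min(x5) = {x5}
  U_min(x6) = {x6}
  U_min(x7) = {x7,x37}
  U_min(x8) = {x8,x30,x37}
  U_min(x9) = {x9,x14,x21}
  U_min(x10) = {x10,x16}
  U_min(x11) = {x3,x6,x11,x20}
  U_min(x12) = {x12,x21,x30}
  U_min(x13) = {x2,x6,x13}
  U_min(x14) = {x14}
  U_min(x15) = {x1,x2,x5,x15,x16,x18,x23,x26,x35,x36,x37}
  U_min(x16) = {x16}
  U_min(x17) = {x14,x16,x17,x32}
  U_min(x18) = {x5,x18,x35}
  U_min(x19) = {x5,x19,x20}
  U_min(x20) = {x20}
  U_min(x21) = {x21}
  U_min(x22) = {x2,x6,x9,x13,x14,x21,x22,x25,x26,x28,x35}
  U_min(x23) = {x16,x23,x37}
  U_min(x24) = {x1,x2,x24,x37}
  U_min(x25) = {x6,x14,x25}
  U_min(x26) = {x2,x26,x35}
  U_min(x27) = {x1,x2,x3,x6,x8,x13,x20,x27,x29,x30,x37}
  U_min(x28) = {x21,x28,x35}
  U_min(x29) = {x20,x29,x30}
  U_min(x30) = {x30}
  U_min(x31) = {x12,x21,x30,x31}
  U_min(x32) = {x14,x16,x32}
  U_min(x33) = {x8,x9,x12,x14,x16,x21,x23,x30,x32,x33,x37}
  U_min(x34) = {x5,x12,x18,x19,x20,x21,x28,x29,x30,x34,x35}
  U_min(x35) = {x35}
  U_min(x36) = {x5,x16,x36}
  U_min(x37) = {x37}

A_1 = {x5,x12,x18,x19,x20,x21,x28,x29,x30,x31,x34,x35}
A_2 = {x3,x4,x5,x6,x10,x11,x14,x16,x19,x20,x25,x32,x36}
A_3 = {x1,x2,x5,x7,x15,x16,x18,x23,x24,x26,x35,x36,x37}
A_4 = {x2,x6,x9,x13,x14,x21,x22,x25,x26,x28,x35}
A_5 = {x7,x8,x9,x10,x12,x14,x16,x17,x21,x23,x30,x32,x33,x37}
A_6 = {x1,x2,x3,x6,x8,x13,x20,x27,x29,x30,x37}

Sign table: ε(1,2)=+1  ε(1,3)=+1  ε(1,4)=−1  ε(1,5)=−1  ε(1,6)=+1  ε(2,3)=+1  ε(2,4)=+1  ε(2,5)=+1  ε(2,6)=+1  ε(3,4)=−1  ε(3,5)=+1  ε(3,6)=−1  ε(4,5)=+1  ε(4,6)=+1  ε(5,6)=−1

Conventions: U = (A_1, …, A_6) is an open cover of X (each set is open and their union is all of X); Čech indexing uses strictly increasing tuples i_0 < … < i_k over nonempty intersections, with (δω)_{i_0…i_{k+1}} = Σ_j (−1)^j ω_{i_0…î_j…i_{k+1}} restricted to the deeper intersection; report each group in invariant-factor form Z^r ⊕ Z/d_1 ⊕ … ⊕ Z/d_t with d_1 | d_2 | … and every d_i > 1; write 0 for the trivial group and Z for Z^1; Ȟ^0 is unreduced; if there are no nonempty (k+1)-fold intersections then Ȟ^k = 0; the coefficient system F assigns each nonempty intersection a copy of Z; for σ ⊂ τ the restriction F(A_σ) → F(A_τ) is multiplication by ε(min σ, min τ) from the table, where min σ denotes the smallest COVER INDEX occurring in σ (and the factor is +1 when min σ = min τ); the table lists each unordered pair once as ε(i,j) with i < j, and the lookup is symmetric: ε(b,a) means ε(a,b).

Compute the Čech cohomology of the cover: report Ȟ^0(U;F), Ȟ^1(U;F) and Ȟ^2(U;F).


Ȟ^0 ≅ 0, Ȟ^1 ≅ Z/2, Ȟ^2 ≅ Z

intersection data:
  A12={x5,x19,x20} A13={x5,x18,x35} A14={x21,x28,x35} A15={x12,x21,x30} A16={x20,x29,x30} A23={x5,x16,x36} A24={x6,x14,x25} A25={x10,x14,x16,x32} A26={x3,x6,x20} A34={x2,x26,x35} A35={x7,x16,x23,x37} A36={x1,x2,x37} A45={x9,x14,x21} A46={x2,x6,x13} A56={x8,x30,x37}
  A123={x5} A126={x20} A134={x35} A145={x21} A156={x30} A235={x16} A245={x14} A246={x6} A346={x2} A356={x37}
C dims 6,15,10; δ0: rk 6, SNF 1^5·2; δ1: rk 9, SNF 1^9
Ȟ^0 = (6 − 6) − 0 = 0, so Ȟ^0 ≅ 0
Ȟ^1 = (15 − 9) − 6 = 0 plus torsion [2], so Ȟ^1 ≅ Z/2
Ȟ^2 = (10 − 0) − 9 = 1, so Ȟ^2 ≅ Z
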